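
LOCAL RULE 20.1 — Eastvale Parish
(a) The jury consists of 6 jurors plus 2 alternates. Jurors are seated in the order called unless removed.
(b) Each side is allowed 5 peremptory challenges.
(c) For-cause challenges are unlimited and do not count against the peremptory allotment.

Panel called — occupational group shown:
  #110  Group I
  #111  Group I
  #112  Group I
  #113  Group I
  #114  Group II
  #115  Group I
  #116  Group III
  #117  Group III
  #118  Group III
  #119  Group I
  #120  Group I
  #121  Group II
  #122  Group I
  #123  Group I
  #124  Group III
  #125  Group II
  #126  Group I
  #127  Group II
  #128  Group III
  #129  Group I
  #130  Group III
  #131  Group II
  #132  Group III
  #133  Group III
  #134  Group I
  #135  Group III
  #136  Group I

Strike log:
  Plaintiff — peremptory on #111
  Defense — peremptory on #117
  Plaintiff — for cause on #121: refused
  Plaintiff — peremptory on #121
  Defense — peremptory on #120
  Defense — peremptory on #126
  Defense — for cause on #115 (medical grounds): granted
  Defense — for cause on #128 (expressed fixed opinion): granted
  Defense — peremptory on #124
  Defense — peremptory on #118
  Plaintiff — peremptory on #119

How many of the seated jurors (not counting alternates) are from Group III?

Removed: #111, #115, #117, #118, #119, #120, #121, #124, #126, #128.
Seated jurors 1–6: #110, #112, #113, #114, #116, #122 (alternates #123, #125 not counted).
Of those, in Group III: #116 → 1.

1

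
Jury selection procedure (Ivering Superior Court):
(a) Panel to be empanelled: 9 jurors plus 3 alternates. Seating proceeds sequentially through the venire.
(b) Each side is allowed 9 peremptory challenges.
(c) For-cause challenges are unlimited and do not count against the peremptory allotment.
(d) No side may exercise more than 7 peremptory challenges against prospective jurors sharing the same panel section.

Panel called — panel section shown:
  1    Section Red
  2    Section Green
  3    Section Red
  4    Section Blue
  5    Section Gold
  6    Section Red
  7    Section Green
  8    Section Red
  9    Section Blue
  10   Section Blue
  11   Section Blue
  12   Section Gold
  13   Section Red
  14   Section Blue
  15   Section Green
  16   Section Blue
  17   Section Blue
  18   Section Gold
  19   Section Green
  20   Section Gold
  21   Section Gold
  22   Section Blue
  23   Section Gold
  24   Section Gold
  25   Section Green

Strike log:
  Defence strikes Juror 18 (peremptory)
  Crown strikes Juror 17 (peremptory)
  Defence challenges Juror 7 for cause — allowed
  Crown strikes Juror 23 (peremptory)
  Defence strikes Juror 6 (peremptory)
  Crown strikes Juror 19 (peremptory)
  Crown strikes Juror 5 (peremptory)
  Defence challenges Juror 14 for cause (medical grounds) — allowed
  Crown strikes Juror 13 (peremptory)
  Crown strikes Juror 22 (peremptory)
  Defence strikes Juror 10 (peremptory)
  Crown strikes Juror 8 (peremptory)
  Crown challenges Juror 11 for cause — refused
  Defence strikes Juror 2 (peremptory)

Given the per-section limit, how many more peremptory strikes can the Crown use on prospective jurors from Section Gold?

2

Crown peremptories so far: #17, #23, #19, #5, #13, #22, #8 — 7 of 9 used, 2 left overall.
Against Section Gold: #23, #5 — 2 used; per-section cap 7 leaves 5.
Binding limit: min(2, 5) = 2.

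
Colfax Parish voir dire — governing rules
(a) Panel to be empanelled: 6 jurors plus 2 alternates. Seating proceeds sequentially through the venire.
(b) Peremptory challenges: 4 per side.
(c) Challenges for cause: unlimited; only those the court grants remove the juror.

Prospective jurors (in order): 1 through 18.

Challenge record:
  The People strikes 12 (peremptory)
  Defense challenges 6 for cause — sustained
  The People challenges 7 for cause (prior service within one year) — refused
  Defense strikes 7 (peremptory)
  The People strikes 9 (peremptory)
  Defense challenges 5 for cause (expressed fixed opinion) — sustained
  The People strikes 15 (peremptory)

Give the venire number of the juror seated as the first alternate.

11

Removed: #5, #6, #7, #9, #12, #15.
Filling seats in venire order through position 7: #1, #2, #3, #4, #8, #10, #11.
So alternate 1 is #11.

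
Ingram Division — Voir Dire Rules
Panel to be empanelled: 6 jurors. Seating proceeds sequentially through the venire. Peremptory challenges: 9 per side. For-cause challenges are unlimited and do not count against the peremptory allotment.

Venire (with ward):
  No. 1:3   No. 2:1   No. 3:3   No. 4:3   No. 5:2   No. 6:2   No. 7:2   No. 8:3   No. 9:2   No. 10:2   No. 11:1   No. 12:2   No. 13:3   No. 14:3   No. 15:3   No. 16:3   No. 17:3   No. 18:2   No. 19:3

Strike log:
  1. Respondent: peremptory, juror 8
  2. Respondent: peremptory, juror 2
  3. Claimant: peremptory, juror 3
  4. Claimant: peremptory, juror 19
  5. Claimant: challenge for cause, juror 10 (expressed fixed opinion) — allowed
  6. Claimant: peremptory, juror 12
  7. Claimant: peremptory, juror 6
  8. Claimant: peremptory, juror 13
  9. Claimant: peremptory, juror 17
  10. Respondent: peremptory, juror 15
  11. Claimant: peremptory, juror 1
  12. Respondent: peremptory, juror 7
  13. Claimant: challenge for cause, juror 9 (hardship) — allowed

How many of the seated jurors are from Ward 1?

1

Removed: #1, #2, #3, #6, #7, #8, #9, #10, #12, #13, #15, #17, #19.
Seated jurors 1–6: #4, #5, #11, #14, #16, #18.
Of those, in Ward 1: #11 → 1.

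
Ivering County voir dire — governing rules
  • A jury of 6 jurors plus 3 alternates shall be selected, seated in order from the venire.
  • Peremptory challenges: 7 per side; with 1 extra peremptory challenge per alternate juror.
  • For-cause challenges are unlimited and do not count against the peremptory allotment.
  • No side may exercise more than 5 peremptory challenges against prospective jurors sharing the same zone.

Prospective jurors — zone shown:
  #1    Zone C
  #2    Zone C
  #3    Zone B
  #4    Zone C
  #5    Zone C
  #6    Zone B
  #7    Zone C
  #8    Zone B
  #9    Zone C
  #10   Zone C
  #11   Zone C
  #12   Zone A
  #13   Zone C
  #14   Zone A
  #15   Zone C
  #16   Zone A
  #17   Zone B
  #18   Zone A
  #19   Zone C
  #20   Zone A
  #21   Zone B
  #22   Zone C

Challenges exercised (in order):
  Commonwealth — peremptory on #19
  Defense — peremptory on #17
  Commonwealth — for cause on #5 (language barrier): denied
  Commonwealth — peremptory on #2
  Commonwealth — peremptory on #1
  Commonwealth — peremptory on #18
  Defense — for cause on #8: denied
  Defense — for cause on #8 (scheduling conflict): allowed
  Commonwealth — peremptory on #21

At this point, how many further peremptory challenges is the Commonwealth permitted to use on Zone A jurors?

4

Commonwealth peremptories so far: #19, #2, #1, #18, #21 — 5 of 10 used, 5 left overall.
Against Zone A: #18 — 1 used; per-zone cap 5 leaves 4.
Binding limit: min(5, 4) = 4.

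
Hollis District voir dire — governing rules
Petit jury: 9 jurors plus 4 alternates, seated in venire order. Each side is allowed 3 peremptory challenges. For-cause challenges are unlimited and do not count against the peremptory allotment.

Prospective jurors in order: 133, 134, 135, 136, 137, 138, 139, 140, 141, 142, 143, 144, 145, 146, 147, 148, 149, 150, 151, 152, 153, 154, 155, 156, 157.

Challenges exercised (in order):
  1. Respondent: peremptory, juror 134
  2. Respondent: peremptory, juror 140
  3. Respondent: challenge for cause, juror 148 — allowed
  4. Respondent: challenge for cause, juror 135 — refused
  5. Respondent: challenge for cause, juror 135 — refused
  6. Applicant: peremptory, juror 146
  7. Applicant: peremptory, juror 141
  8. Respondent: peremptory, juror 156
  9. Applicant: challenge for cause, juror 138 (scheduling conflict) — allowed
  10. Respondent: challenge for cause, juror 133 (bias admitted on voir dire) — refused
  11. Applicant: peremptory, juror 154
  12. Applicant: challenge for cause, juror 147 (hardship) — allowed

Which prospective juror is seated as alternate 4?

152

Removed: #134, #138, #140, #141, #146, #147, #148, #154, #156. (#133, #135 stay — for-cause denied.)
Seating in order: seats 1–9 → #133, #135, #136, #137, #139, #142, #143, #144, #145; alternates → #149, #150, #151, #152.
So alternate 4 is #152.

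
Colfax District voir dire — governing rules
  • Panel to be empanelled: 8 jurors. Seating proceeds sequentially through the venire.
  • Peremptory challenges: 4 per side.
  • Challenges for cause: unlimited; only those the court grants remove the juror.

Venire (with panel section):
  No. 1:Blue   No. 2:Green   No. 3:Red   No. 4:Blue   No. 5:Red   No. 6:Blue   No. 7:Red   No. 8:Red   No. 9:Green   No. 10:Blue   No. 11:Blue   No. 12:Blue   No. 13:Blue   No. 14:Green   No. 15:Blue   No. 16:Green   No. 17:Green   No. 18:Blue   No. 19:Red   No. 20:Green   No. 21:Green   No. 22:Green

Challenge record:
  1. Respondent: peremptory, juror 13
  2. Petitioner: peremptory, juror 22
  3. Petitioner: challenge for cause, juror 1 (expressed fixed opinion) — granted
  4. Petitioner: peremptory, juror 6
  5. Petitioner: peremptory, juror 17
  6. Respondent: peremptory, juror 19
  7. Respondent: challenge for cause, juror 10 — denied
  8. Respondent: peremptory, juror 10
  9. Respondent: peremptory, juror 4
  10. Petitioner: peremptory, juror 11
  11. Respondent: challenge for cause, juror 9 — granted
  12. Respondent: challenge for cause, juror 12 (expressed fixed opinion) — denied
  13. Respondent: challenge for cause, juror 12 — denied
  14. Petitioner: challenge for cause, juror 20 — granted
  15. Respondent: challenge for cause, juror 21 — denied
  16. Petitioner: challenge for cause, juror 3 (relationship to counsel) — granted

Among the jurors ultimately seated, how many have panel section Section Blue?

2

Removed: #1, #3, #4, #6, #9, #10, #11, #13, #17, #19, #20, #22.
Seated jurors 1–8: #2, #5, #7, #8, #12, #14, #15, #16.
Of those, in Section Blue: #12, #15 → 2.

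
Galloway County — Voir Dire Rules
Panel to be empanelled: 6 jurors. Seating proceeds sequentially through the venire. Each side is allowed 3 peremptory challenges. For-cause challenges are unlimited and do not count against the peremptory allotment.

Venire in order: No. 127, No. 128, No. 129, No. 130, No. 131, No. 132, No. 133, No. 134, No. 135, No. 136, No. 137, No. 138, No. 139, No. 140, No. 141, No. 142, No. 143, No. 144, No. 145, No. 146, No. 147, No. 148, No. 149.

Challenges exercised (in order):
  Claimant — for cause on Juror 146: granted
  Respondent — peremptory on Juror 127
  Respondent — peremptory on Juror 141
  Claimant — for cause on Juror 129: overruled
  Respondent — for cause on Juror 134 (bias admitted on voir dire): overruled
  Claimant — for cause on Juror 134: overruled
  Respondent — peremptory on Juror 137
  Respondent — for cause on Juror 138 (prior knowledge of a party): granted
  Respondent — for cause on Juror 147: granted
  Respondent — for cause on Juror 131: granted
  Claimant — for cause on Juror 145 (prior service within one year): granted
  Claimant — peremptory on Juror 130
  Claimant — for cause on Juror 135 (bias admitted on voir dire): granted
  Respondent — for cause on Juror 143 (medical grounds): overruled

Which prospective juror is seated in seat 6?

Removed: #127, #130, #131, #135, #137, #138, #141, #145, #146, #147. (#129, #134, #143 stay — for-cause denied.)
Seating in order: seats 1–6 → #128, #129, #132, #133, #134, #136.
So seat 6 is #136.

136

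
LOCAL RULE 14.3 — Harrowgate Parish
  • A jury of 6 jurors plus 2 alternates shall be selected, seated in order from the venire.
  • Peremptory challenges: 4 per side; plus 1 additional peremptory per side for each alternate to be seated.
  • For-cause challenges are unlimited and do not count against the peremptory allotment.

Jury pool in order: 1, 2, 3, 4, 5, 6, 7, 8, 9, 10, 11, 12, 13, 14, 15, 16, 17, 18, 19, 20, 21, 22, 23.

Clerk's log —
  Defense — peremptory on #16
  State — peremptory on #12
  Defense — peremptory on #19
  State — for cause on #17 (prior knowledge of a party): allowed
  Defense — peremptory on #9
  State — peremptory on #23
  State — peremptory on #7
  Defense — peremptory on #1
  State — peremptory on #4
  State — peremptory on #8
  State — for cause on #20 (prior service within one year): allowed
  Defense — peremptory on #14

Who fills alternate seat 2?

15

Removed: #1, #4, #7, #8, #9, #12, #14, #16, #17, #19, #20, #23.
Seating in order: seats 1–6 → #2, #3, #5, #6, #10, #11; alternates → #13, #15.
So alternate 2 is #15.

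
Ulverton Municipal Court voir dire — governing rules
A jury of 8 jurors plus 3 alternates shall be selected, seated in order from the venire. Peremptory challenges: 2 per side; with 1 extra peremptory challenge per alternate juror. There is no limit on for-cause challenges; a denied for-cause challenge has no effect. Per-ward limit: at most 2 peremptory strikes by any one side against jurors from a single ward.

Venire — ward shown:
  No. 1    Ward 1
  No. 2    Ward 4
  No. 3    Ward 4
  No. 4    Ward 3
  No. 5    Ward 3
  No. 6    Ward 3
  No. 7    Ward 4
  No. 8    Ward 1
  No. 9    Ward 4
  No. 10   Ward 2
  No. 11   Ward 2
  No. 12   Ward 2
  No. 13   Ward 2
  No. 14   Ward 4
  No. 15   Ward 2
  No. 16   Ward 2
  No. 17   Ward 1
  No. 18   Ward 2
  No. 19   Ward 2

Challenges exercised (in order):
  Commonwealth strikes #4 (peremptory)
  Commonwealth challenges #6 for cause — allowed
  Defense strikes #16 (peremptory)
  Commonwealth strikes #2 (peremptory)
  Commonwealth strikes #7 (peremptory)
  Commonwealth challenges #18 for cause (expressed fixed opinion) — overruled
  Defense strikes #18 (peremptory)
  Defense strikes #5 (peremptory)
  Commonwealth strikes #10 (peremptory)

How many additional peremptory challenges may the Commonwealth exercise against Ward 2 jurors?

1

Commonwealth peremptories so far: #4, #2, #7, #10 — 4 of 5 used, 1 left overall.
Against Ward 2: #10 — 1 used; per-ward cap 2 leaves 1.
Binding limit: min(1, 1) = 1.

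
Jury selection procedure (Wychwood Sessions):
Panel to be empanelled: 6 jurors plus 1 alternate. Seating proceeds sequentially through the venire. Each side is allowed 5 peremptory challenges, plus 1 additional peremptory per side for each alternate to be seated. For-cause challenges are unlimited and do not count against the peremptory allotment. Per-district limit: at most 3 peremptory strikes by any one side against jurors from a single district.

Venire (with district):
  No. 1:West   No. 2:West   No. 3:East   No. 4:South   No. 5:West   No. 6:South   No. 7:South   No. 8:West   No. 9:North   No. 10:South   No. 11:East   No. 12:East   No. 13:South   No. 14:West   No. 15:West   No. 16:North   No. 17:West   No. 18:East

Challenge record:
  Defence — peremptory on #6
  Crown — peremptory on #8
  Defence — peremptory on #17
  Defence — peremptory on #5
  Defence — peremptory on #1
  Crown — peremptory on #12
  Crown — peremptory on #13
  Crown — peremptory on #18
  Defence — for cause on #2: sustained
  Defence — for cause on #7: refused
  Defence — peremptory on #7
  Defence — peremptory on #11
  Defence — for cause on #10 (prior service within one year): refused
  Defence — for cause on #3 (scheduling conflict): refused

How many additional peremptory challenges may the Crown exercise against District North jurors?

2

Crown peremptories so far: #8, #12, #13, #18 — 4 of 6 used, 2 left overall.
Against District North: none yet — per-district cap 3 leaves 3.
Binding limit: min(2, 3) = 2.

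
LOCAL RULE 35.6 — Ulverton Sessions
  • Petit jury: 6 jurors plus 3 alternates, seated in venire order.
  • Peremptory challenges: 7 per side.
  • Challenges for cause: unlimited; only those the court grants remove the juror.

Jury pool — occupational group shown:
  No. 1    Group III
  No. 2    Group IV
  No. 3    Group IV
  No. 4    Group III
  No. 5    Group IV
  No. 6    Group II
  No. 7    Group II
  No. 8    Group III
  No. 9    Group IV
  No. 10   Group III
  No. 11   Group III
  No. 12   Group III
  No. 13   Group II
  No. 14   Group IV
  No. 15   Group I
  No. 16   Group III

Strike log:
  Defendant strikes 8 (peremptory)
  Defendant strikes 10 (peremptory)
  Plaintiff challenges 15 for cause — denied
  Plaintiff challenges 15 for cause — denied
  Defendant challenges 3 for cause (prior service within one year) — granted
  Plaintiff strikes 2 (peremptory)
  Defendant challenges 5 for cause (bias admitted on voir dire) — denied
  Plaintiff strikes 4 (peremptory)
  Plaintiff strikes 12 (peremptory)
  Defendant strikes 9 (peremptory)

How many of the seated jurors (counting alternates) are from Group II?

Removed: #2, #3, #4, #8, #9, #10, #12.
Seated (9 incl. alternates): #1, #5, #6, #7, #11, #13, #14, #15, #16.
Of those, in Group II: #6, #7, #13 → 3.

3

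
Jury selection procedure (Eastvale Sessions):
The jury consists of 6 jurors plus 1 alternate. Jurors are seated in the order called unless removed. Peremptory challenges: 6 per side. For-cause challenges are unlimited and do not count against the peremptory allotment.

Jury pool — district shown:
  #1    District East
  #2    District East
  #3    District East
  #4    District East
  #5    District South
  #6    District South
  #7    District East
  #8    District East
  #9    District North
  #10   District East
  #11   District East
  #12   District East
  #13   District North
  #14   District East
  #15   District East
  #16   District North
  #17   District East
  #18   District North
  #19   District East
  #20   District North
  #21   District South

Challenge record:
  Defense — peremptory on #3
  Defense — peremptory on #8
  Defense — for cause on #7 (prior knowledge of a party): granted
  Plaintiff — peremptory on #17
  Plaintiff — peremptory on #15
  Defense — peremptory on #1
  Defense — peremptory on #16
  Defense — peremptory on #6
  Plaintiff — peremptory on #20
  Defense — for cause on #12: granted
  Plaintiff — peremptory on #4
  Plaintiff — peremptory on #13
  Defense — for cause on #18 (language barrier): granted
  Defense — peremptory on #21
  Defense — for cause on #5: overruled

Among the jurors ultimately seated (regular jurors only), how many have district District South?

Removed: #1, #3, #4, #6, #7, #8, #12, #13, #15, #16, #17, #18, #20, #21.
Seated jurors 1–6: #2, #5, #9, #10, #11, #14 (alternates #19 not counted).
Of those, in District South: #5 → 1.

1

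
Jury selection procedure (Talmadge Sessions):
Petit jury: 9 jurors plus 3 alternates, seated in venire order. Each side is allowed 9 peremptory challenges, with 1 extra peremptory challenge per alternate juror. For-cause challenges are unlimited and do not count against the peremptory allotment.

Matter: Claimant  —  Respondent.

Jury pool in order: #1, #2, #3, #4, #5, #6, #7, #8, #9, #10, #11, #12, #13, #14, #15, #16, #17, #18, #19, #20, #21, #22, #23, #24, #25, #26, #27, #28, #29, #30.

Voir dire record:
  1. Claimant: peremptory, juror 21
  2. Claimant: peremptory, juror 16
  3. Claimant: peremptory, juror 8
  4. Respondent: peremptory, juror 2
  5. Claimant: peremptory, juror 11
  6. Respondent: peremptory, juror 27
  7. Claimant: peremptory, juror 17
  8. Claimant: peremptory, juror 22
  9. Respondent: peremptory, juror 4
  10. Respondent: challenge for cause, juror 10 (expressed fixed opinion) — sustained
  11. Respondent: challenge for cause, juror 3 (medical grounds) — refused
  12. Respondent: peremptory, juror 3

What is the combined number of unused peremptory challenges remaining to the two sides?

14

Claimant allotment: 9 base + 1 × 3 alternates = 12. Respondent allotment: 9 base + 1 × 3 alternates = 12.
Claimant peremptories used: #21, #16, #8, #11, #17, #22 — 6.
Respondent peremptories used: #2, #27, #4, #3 — 4 (for-cause on #10, #3 don't count).
Remaining: (12 − 6) + (12 − 4) = 14.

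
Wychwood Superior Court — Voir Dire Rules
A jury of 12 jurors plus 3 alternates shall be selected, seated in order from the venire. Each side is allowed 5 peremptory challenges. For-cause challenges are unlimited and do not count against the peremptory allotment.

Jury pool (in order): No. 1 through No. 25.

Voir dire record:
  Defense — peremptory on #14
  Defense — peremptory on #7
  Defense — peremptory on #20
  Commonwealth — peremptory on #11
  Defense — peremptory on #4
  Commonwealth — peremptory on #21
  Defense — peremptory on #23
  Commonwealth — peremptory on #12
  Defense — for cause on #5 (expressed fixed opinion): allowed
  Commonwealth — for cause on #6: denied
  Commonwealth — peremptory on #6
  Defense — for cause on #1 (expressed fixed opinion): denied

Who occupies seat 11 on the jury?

Removed: #4, #5, #6, #7, #11, #12, #14, #20, #21, #23. (#1 stays — for-cause denied.)
Filling seats in venire order through position 11: #1, #2, #3, #8, #9, #10, #13, #15, #16, #17, #18.
So seat 11 is #18.

18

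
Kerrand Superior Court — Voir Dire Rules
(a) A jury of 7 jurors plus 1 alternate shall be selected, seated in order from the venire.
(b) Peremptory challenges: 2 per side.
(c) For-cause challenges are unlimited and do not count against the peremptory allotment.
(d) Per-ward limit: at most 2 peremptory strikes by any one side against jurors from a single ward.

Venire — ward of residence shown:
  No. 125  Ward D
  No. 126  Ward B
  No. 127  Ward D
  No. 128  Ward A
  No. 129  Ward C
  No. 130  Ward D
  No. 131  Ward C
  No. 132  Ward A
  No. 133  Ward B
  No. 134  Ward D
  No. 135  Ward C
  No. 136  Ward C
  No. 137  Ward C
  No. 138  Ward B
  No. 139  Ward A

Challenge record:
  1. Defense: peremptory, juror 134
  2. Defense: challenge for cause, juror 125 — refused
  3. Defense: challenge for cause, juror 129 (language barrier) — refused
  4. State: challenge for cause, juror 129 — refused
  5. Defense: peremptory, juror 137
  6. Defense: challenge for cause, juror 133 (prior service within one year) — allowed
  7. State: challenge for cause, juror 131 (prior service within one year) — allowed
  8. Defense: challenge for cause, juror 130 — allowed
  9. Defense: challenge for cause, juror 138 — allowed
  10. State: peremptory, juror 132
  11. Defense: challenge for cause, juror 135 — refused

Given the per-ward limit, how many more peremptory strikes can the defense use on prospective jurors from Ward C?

Defense peremptories so far: #134, #137 — 2 of 2 used, 0 left overall.
Against Ward C: #137 — 1 used; per-ward cap 2 leaves 1.
Binding limit: min(0, 1) = 0.

0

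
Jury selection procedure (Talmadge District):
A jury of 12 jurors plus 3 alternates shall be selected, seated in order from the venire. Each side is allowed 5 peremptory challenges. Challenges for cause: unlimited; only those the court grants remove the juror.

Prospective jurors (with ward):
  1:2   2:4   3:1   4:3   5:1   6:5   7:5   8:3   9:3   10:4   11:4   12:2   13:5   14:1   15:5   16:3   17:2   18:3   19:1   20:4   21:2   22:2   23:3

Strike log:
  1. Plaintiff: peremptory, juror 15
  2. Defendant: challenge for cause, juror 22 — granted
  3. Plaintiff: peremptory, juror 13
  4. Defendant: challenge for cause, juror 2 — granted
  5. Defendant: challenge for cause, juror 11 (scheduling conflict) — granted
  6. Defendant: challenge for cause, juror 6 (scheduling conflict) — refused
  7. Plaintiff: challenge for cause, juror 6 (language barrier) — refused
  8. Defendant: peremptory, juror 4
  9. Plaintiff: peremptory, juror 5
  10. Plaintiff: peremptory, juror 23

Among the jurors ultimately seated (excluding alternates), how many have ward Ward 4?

1

Removed: #2, #4, #5, #11, #13, #15, #22, #23.
Seated jurors 1–12: #1, #3, #6, #7, #8, #9, #10, #12, #14, #16, #17, #18 (alternates #19, #20, #21 not counted).
Of those, in Ward 4: #10 → 1.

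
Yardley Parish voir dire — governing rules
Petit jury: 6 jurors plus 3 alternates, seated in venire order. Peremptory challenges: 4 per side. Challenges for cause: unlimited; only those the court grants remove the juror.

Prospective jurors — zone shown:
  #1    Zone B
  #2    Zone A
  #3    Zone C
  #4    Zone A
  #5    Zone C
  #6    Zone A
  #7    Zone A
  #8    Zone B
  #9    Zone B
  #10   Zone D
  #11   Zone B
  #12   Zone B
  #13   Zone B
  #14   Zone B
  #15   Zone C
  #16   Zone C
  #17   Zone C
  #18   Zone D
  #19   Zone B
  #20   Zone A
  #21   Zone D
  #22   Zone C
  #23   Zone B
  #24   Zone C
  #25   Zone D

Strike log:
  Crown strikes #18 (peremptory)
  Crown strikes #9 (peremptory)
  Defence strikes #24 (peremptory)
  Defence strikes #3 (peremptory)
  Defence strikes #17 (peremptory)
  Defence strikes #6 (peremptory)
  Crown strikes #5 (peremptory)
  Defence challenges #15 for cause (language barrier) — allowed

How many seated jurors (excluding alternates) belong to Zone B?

2

Removed: #3, #5, #6, #9, #15, #17, #18, #24.
Seated jurors 1–6: #1, #2, #4, #7, #8, #10 (alternates #11, #12, #13 not counted).
Of those, in Zone B: #1, #8 → 2.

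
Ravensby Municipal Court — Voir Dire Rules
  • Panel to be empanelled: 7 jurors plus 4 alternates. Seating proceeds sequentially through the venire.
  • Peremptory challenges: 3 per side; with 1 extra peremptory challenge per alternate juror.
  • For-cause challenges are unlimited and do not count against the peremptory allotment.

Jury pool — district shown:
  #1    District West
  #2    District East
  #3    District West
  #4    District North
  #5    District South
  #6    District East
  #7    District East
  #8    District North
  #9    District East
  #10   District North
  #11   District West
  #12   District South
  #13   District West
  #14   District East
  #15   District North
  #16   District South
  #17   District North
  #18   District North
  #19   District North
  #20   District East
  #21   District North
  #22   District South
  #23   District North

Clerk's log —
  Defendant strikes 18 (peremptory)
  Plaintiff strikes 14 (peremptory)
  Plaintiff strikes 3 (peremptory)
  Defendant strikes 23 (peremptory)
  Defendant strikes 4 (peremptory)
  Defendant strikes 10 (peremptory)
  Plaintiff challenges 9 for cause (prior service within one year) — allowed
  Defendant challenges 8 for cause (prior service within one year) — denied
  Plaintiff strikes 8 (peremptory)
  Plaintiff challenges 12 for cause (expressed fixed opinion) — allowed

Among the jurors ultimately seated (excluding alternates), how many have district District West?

3

Removed: #3, #4, #8, #9, #10, #12, #14, #18, #23.
Seated jurors 1–7: #1, #2, #5, #6, #7, #11, #13 (alternates #15, #16, #17, #19 not counted).
Of those, in District West: #1, #11, #13 → 3.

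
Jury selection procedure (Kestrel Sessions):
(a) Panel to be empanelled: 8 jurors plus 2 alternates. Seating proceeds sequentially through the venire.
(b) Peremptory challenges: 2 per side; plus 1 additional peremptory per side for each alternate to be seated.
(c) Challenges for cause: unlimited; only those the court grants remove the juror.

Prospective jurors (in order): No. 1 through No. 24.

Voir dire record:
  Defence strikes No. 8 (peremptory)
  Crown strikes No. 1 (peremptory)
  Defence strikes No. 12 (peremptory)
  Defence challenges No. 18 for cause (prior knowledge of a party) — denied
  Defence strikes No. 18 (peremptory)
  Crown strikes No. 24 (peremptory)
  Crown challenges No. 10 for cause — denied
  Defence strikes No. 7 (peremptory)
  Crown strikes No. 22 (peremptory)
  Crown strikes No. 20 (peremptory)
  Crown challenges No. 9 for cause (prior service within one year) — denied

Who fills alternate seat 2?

14

Removed: #1, #7, #8, #12, #18, #20, #22, #24. (#9, #10 stay — for-cause denied.)
Seating in order: seats 1–8 → #2, #3, #4, #5, #6, #9, #10, #11; alternates → #13, #14.
So alternate 2 is #14.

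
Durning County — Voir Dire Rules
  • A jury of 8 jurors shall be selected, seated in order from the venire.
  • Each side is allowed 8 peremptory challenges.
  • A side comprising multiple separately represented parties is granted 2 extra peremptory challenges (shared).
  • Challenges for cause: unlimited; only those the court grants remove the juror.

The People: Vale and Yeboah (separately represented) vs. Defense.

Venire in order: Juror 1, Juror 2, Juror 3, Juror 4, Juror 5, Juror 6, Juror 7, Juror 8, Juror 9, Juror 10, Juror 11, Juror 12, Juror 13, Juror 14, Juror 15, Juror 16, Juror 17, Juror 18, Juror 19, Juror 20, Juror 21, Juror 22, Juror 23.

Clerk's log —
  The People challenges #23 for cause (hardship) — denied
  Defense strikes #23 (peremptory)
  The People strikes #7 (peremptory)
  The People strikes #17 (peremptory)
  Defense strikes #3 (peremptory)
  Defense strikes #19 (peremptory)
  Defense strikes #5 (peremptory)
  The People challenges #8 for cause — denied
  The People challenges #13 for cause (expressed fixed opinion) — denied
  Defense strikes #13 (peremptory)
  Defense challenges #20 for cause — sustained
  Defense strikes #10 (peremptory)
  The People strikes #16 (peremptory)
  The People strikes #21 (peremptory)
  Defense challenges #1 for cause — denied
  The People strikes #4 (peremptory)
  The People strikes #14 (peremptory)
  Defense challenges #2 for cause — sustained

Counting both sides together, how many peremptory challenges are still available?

6

The People allotment: 8 base + 2 multi-party = 10. Defense allotment: 8.
The People peremptories used: #7, #17, #16, #21, #4, #14 — 6 (for-cause on #23, #8, #13 don't count).
Defense peremptories used: #23, #3, #19, #5, #13, #10 — 6 (for-cause on #20, #1, #2 don't count).
Remaining: (10 − 6) + (8 − 6) = 6.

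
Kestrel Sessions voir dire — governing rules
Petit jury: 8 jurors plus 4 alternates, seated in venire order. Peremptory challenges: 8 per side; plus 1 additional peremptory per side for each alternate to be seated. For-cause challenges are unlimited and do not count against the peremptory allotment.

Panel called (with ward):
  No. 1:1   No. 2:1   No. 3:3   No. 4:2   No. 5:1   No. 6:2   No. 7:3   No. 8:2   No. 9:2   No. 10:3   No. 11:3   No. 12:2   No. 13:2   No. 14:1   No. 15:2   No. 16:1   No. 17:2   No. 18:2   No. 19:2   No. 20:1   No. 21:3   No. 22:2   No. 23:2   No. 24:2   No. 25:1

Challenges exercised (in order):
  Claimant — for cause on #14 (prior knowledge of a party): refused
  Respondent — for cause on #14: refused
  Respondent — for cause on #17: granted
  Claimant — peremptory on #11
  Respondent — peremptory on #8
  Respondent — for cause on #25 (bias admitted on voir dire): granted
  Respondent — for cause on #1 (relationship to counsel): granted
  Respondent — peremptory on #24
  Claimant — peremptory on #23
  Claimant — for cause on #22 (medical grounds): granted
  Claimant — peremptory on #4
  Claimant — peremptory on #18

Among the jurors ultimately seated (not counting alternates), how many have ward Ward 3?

Removed: #1, #4, #8, #11, #17, #18, #22, #23, #24, #25.
Seated jurors 1–8: #2, #3, #5, #6, #7, #9, #10, #12 (alternates #13, #14, #15, #16 not counted).
Of those, in Ward 3: #3, #7, #10 → 3.

3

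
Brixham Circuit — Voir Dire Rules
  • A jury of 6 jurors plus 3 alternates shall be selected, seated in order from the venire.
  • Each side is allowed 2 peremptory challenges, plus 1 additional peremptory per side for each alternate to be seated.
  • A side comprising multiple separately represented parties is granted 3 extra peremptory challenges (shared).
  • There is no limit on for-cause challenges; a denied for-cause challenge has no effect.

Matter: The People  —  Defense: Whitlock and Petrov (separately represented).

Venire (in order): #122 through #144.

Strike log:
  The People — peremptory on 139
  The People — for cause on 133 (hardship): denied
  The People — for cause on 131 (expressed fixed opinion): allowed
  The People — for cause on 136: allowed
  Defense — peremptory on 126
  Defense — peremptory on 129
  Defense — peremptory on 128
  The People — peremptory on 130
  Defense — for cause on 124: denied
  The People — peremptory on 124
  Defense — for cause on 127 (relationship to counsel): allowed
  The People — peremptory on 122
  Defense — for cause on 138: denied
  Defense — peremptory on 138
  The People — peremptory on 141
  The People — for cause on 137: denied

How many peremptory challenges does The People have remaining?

0

The People allotment: 2 base + 1 × 3 alternates = 5.
The People peremptories used: #139, #130, #124, #122, #141 — 5 (for-cause on #133, #131, #136, #137 don't count).
Remaining: 5 − 5 = 0.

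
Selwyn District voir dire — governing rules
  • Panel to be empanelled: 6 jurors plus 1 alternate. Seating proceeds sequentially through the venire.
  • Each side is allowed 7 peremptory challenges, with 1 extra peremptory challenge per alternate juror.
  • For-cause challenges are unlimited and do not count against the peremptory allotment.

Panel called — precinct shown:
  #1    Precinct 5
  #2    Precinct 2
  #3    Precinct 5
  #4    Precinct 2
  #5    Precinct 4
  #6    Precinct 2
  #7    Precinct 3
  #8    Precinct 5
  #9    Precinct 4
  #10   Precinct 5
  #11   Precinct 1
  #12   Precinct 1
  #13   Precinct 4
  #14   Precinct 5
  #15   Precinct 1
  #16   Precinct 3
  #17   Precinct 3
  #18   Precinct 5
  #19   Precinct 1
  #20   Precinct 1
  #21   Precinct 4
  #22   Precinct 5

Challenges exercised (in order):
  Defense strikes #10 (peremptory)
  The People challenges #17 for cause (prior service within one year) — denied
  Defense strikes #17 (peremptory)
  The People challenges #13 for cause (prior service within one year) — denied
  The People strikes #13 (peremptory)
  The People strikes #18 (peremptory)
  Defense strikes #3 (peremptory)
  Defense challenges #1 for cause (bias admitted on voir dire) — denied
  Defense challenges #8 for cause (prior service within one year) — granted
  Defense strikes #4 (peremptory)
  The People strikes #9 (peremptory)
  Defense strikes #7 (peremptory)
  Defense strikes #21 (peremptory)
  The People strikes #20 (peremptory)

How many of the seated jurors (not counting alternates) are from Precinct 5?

Removed: #3, #4, #7, #8, #9, #10, #13, #17, #18, #20, #21.
Seated jurors 1–6: #1, #2, #5, #6, #11, #12 (alternates #14 not counted).
Of those, in Precinct 5: #1 → 1.

1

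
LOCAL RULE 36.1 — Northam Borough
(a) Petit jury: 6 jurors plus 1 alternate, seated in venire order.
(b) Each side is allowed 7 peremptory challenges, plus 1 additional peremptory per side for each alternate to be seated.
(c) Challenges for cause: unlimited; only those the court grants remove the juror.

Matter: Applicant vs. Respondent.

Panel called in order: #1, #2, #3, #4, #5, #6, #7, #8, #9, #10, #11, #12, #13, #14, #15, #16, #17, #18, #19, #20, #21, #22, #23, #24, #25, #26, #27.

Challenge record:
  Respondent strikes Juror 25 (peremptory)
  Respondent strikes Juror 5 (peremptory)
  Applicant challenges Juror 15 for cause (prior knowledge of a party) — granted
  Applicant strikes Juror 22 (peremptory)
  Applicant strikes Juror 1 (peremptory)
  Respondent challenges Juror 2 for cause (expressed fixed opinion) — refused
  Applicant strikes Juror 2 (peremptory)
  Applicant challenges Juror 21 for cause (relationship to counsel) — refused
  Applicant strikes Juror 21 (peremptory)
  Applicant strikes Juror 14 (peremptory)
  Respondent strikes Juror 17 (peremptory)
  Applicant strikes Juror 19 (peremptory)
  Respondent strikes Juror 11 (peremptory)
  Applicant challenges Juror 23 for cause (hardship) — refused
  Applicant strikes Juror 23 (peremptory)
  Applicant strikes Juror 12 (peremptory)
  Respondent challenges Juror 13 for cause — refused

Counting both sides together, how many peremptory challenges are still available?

4

Applicant allotment: 7 base + 1 × 1 alternate = 8. Respondent allotment: 7 base + 1 × 1 alternate = 8.
Applicant peremptories used: #22, #1, #2, #21, #14, #19, #23, #12 — 8 (for-cause on #15, #21, #23 don't count).
Respondent peremptories used: #25, #5, #17, #11 — 4 (for-cause on #2, #13 don't count).
Remaining: (8 − 8) + (8 − 4) = 4.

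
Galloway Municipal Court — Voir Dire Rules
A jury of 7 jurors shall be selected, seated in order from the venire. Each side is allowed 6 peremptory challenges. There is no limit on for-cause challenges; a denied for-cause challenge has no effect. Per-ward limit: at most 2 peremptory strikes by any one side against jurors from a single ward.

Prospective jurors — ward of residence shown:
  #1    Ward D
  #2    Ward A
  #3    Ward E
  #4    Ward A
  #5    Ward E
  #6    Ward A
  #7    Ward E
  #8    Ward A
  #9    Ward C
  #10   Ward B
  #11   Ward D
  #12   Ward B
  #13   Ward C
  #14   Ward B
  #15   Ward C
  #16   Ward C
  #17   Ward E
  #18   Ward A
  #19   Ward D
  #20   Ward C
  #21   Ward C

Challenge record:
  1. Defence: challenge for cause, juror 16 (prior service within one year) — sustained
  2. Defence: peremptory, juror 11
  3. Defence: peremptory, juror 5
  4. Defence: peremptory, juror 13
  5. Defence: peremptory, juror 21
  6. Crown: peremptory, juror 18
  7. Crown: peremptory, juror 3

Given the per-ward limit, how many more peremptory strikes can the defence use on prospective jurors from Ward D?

Defence peremptories so far: #11, #5, #13, #21 — 4 of 6 used, 2 left overall.
Against Ward D: #11 — 1 used; per-ward cap 2 leaves 1.
Binding limit: min(2, 1) = 1.

1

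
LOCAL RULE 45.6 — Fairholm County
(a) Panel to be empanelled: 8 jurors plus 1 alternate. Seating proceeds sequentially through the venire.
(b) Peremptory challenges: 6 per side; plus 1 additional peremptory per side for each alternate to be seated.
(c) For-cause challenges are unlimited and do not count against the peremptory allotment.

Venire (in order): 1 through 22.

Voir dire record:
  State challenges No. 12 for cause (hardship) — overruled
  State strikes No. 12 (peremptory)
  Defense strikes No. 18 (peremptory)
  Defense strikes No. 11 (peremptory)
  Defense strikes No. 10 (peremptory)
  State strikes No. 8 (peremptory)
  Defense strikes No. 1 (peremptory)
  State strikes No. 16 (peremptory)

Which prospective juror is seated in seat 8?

13

Removed: #1, #8, #10, #11, #12, #16, #18.
Filling seats in venire order through position 8: #2, #3, #4, #5, #6, #7, #9, #13.
So seat 8 is #13.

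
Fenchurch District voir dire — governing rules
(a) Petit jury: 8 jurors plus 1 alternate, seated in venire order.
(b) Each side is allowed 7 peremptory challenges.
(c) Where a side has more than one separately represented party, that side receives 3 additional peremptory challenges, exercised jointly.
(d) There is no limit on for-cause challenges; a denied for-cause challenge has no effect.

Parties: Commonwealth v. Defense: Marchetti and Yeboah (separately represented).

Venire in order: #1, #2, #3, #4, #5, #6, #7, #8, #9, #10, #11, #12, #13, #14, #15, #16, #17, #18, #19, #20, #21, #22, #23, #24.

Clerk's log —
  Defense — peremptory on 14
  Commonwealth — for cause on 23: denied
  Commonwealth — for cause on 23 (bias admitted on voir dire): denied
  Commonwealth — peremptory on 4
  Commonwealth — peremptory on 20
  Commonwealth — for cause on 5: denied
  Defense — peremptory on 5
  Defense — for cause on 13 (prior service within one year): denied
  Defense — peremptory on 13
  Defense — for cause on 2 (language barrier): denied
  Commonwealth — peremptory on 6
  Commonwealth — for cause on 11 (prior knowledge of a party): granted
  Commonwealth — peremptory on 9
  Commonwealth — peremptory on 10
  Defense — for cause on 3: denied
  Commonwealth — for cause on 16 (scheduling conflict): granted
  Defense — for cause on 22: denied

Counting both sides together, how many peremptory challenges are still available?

Commonwealth allotment: 7. Defense allotment: 7 base + 3 multi-party = 10.
Commonwealth peremptories used: #4, #20, #6, #9, #10 — 5 (for-cause on #23, #23, #5, #11, #16 don't count).
Defense peremptories used: #14, #5, #13 — 3 (for-cause on #13, #2, #3, #22 don't count).
Remaining: (7 − 5) + (10 − 3) = 9.

9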